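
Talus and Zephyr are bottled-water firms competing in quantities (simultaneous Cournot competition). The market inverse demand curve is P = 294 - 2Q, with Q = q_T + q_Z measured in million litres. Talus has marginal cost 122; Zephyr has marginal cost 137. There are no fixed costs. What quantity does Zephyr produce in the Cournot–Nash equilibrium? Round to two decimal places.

Talus's profit: π_T = (294 - 2Q)q_T - (122q_T). Setting ∂π_T/∂q_T = 0: 172 - 4q_T - 2(q_Z) = 0.
Zephyr's first-order condition: 157 - 4q_Z - 2(q_T) = 0.
So q_T = (172 - 2q_Z)/4 and q_Z = (157 - 2q_T)/4.
Solving the pair: q_T = 187/6, q_Z = 71/3.

23.67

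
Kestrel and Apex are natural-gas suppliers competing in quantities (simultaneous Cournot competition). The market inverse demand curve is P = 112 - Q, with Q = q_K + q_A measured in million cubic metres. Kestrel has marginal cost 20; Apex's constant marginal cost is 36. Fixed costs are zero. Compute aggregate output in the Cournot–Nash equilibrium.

56

Kestrel's profit: π_K = (112 - Q)q_K - (20q_K). Setting ∂π_K/∂q_K = 0: 92 - 2q_K - (q_A) = 0.
Apex's first-order condition: 76 - 2q_A - (q_K) = 0.
Best responses: q_K = (92 - q_A)/2, q_A = (76 - q_K)/2.
Solving the pair: q_K = 36, q_A = 20.
Total output Q = 36 + 20 = 56.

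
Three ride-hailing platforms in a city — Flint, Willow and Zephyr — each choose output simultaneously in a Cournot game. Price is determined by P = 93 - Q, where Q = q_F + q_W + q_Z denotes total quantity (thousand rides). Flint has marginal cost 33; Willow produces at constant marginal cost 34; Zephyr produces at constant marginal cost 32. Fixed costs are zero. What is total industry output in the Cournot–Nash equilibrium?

45

Flint's profit: π_F = (93 - Q)q_F - (33q_F). Setting ∂π_F/∂q_F = 0: 60 - 2q_F - (q_W + q_Z) = 0.
Willow's first-order condition: 59 - 2q_W - (q_F + q_Z) = 0.
Zephyr's first-order condition: 61 - 2q_Z - (q_F + q_W) = 0.
Adding the 3 conditions: 180 − 2Q − 2Q = 0, i.e. Q = 45.
Back-substituting: q_F = (60 − 45) = 15, q_W = (59 − 45) = 14, q_Z = (61 − 45) = 16.
Total output Q = 15 + 14 + 16 = 45.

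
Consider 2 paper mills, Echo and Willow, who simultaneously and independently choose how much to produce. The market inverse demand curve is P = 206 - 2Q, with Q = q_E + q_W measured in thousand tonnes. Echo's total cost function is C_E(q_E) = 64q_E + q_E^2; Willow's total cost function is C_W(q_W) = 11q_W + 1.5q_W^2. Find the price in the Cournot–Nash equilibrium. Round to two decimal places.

127.58

Echo's profit: π_E = (206 - 2Q)q_E - (64q_E + q_E²). Setting ∂π_E/∂q_E = 0: 142 - 6q_E - 2(q_W) = 0.
Willow's profit: π_W = (206 - 2Q)q_W - (11q_W + (3/2)q_W²). Setting ∂π_W/∂q_W = 0: 195 - 7q_W - 2(q_E) = 0.
So q_E = (142 - 2q_W)/6 and q_W = (195 - 2q_E)/7.
Solving the pair: q_E = 302/19, q_W = 443/19.
Total output Q = 745/19, so price P = 206 - 2·(745/19) = 127.5789.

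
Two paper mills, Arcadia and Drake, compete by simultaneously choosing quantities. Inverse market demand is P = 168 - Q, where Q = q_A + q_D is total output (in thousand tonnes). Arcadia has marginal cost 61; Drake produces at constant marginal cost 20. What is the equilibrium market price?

83

Arcadia's profit: π_A = (168 - Q)q_A - (61q_A). Setting ∂π_A/∂q_A = 0: 107 - 2q_A - (q_D) = 0.
Drake's first-order condition: 148 - 2q_D - (q_A) = 0.
So q_A = (107 - q_D)/2 and q_D = (148 - q_A)/2.
Substituting one into the other gives q_A = 22 and q_D = 63.
Total output Q = 85, so price P = 168 - 85 = 83.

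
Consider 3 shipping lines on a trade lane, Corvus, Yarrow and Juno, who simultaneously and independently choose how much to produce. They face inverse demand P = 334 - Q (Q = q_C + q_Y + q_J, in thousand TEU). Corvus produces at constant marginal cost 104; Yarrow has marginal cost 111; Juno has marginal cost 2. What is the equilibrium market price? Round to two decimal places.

137.75

Corvus's profit: π_C = (334 - Q)q_C - (104q_C). Setting ∂π_C/∂q_C = 0: 230 - 2q_C - (q_Y + q_J) = 0.
Yarrow's profit: π_Y = (334 - Q)q_Y - (111q_Y). Setting ∂π_Y/∂q_Y = 0: 223 - 2q_Y - (q_C + q_J) = 0.
Juno's first-order condition: 332 - 2q_J - (q_C + q_Y) = 0.
Adding the 3 conditions: 785 − 2Q − 2Q = 0, i.e. Q = 785/4.
Back-substituting: q_C = (230 − 785/4) = 135/4, q_Y = (223 − 785/4) = 107/4, q_J = (332 − 785/4) = 543/4.
Total output Q = 785/4, so price P = 334 - 785/4 = 551/4.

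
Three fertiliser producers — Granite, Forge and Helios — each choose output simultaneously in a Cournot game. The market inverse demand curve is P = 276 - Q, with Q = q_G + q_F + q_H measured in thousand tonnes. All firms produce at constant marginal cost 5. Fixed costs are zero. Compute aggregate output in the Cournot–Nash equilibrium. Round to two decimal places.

A representative firm's profit is π_i = q_i(276 - Q) - 5q_i.
Setting ∂π_i/∂q_i = 0 with rivals' quantities fixed: 271 - 2q_i - Σ_{j≠i} q_j = 0.
With identical firms every q_j equals q_i, so Σ_{j≠i} q_j = 2q_i and 271 = 4q_i, giving q_i = 271/4.
Total output Q = 271/4 + 271/4 + 271/4 = 813/4.

203.25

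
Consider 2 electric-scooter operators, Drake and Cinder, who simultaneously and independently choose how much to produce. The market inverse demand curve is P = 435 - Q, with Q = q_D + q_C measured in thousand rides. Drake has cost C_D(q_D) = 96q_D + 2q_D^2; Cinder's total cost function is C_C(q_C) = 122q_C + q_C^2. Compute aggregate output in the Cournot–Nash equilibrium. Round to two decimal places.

Drake's profit: π_D = (435 - Q)q_D - (96q_D + 2q_D²). Setting ∂π_D/∂q_D = 0: 339 - 6q_D - (q_C) = 0.
Cinder's first-order condition: 313 - 4q_C - (q_D) = 0.
Rearranging gives the reaction functions q_D = (339 - q_C)/6 and q_C = (313 - q_D)/4.
Substituting one into the other gives q_D = 1043/23 and q_C = 1539/23.
Total output Q = 1043/23 + 1539/23 = 112.2609.

112.26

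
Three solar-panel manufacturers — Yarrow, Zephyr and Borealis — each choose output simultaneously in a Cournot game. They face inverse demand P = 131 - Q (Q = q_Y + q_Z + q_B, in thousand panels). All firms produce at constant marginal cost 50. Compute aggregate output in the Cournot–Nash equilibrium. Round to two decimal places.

60.75

A representative firm's profit is π_i = q_i(131 - Q) - 50q_i.
First-order condition (treating rivals' output as given): 81 - 2q_i - Σ_{j≠i} q_j = 0.
With identical firms every q_j equals q_i, so Σ_{j≠i} q_j = 2q_i and 81 = 4q_i, giving q_i = 81/4.
Total output Q = 81/4 + 81/4 + 81/4 = 243/4.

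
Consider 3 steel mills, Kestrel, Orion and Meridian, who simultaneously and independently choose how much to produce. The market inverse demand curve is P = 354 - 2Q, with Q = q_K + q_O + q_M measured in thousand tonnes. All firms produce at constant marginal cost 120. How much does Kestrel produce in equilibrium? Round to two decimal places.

A representative firm's profit is π_i = q_i(354 - 2Q) - 120q_i.
First-order condition (treating rivals' output as given): 234 - 4q_i - 2·Σ_{j≠i} q_j = 0.
With identical firms every q_j equals q_i, so Σ_{j≠i} q_j = 2q_i and 234 = 8q_i, giving q_i = 117/4.

29.25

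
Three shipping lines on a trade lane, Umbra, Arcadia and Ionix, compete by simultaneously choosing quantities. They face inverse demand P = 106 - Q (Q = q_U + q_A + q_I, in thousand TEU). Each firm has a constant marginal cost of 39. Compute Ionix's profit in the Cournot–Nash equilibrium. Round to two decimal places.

280.56

Each firm earns π_i = (106 - Q)q_i - 39q_i.
First-order condition (treating rivals' output as given): 67 - 2q_i - Σ_{j≠i} q_j = 0.
By symmetry each firm produces the same amount; substituting Σ_{j≠i} q_j = 2q_i yields q_i = 67/4.
Price P = 106 - 201/4 = 223/4.
Ionix's profit: (223/4 - 39)·(67/4) = 280.5625.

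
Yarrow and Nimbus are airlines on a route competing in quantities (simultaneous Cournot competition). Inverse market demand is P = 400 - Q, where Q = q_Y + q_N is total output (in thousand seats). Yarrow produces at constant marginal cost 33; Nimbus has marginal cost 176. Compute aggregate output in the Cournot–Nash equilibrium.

197

Yarrow's profit: π_Y = (400 - Q)q_Y - (33q_Y). Setting ∂π_Y/∂q_Y = 0: 367 - 2q_Y - (q_N) = 0.
Nimbus's profit: π_N = (400 - Q)q_N - (176q_N). Setting ∂π_N/∂q_N = 0: 224 - 2q_N - (q_Y) = 0.
Best responses: q_Y = (367 - q_N)/2, q_N = (224 - q_Y)/2.
Solving the pair: q_Y = 170, q_N = 27.
Total output Q = 170 + 27 = 197.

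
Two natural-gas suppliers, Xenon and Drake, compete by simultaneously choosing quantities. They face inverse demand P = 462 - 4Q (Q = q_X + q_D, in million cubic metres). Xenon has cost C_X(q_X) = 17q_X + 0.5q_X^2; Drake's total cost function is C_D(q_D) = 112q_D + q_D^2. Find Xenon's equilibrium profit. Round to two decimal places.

Xenon's profit: π_X = (462 - 4Q)q_X - (17q_X + (1/2)q_X²). Setting ∂π_X/∂q_X = 0: 445 - 9q_X - 4(q_D) = 0.
Drake's first-order condition: 350 - 10q_D - 4(q_X) = 0.
Best responses: q_X = (445 - 4q_D)/9, q_D = (350 - 4q_X)/10.
Solving the pair: q_X = 1525/37, q_D = 685/37.
Price P = 462 - 4·59.7297 = 223.0811.
Xenon's profit: 223.0811·(1525/37) - 17·(1525/37) - (1/2)(1525/37)² = 7644.4942.

7644.49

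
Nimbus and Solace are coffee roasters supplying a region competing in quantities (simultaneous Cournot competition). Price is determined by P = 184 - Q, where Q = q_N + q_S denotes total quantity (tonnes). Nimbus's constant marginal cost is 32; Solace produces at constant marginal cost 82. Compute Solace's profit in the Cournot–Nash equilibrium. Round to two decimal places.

Nimbus's profit: π_N = (184 - Q)q_N - (32q_N). Setting ∂π_N/∂q_N = 0: 152 - 2q_N - (q_S) = 0.
Solace's profit: π_S = (184 - Q)q_S - (82q_S). Setting ∂π_S/∂q_S = 0: 102 - 2q_S - (q_N) = 0.
Rearranging gives the reaction functions q_N = (152 - q_S)/2 and q_S = (102 - q_N)/2.
Substituting one into the other gives q_N = 202/3 and q_S = 52/3.
Price P = 184 - 254/3 = 298/3.
Solace's profit: (298/3 - 82)·(52/3) = 300.4444.

300.44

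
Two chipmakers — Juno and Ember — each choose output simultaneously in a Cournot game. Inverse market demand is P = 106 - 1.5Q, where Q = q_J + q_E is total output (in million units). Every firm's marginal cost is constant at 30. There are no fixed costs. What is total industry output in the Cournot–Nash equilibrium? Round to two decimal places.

Each firm earns π_i = (106 - 1.5Q)q_i - 30q_i.
First-order condition (treating rivals' output as given): 76 - 3q_i - (3/2)q_j = 0.
By symmetry each firm produces the same amount; substituting q_j = q_i yields q_i = 76/(9/2) = 152/9.
Total output Q = 152/9 + 152/9 = 304/9.

33.78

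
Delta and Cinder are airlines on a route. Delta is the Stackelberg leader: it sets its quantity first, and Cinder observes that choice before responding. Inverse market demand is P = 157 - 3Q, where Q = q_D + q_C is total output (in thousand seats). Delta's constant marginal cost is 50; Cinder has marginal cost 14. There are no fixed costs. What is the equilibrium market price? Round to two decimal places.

67.75

Solve by backward induction. Given q_D, the follower Cinder maximises π_C = (157 - 3q_D - 3q_C)q_C - 14q_C.
Setting the follower's marginal profit to zero, 143 - 3q_D - 6q_C = 0, i.e. q_C = (143 - 3q_D)/6.
Delta substitutes q_C(q_D) into its own profit: π_D = q_D(157 - 3q_D - (143 - 3q_D)/2) - 50q_D = (171/2 - (3/2)q_D)q_D - 50q_D.
The leader's first-order condition 71/2 - 3q_D = 0 yields q_D = 71/6.
Then q_C = (143 - 3·(71/6))/6 = 215/12.
Total output Q = 119/4, so price P = 157 - 3·(119/4) = 271/4.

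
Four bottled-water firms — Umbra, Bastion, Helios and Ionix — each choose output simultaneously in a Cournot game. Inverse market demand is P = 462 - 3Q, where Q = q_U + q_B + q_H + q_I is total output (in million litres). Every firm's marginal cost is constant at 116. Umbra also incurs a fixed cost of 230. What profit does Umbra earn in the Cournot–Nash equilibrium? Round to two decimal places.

Each firm earns π_i = (462 - 3Q)q_i - 116q_i.
First-order condition (treating rivals' output as given): 346 - 6q_i - 3·Σ_{j≠i} q_j = 0.
With identical firms every q_j equals q_i, so Σ_{j≠i} q_j = 3q_i and 346 = 15q_i, giving q_i = 346/15.
Price P = 462 - 3·(1384/15) = 926/5.
Umbra's profit: (926/5 - 116)·(346/15) - 230 = 1366.2133.

1366.21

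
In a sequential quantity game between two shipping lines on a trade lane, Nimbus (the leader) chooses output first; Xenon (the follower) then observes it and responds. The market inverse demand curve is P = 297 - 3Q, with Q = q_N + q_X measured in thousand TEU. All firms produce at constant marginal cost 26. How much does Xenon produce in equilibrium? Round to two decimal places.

22.58

Solve by backward induction. Given q_N, the follower Xenon maximises π_X = (297 - 3q_N - 3q_X)q_X - 26q_X.
∂π_X/∂q_X = 271 - 3q_N - 6q_X = 0 gives the reaction function q_X = (271 - 3q_N)/6.
The leader anticipates this reaction. Substituting into P = 297 - 3Q gives P = 323/2 - (3/2)q_N, so π_N = (323/2 - (3/2)q_N)q_N - 26q_N.
Maximising: ∂π_N/∂q_N = 271/2 - 3q_N = 0, giving q_N = 271/6.
Then q_X = (271 - 3·(271/6))/6 = 271/12.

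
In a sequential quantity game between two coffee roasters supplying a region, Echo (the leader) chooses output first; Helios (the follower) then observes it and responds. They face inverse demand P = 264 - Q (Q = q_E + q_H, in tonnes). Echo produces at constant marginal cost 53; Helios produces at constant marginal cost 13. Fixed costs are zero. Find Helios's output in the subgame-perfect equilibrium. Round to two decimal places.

Solve by backward induction. Given q_E, the follower Helios maximises π_H = (264 - q_E - q_H)q_H - 13q_H.
Setting the follower's marginal profit to zero, 251 - q_E - 2q_H = 0, i.e. q_H = (251 - q_E)/2.
The leader anticipates this reaction. Substituting into P = 264 - Q gives P = 277/2 - (1/2)q_E, so π_E = (277/2 - (1/2)q_E)q_E - 53q_E.
Leader FOC: 171/2 - q_E = 0, so q_E = 171/2.
Then q_H = (251 - 171/2)/2 = 331/4.

82.75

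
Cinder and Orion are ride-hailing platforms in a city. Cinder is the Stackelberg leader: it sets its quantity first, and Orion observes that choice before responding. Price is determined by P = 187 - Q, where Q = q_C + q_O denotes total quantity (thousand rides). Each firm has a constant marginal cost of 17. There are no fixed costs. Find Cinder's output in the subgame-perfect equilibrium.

85

The follower Orion best-responds to any q_C: π_O = (187 - Q)q_O - 17q_O.
Follower FOC: 170 - q_C - 2q_O = 0, so q_O(q_C) = (170 - q_C)/2.
The leader anticipates this reaction. Substituting into P = 187 - Q gives P = 102 - (1/2)q_C, so π_C = (102 - (1/2)q_C)q_C - 17q_C.
Leader FOC: 85 - q_C = 0, so q_C = 85.
Then q_O = (170 - 85)/2 = 85/2.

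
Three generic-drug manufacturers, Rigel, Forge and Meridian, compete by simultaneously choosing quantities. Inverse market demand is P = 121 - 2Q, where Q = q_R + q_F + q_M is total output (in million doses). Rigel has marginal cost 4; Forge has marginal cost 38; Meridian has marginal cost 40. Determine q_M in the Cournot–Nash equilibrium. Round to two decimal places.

Rigel's profit: π_R = (121 - 2Q)q_R - (4q_R). Setting ∂π_R/∂q_R = 0: 117 - 4q_R - 2(q_F + q_M) = 0.
Forge's profit: π_F = (121 - 2Q)q_F - (38q_F). Setting ∂π_F/∂q_F = 0: 83 - 4q_F - 2(q_R + q_M) = 0.
Meridian's profit: π_M = (121 - 2Q)q_M - (40q_M). Setting ∂π_M/∂q_M = 0: 81 - 4q_M - 2(q_R + q_F) = 0.
Adding the 3 first-order conditions: 281 − 8Q = 0, so Q = 281/8.
Back-substituting: q_R = (117 − 281/4)/2 = 187/8, q_F = (83 − 281/4)/2 = 51/8, q_M = (81 − 281/4)/2 = 43/8.

5.38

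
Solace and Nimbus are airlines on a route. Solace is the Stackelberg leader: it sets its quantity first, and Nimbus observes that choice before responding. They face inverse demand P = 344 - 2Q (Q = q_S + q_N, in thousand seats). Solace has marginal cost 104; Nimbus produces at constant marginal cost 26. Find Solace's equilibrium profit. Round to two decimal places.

The follower Nimbus best-responds to any q_S: π_N = (344 - 2Q)q_N - 26q_N.
Follower FOC: 318 - 2q_S - 4q_N = 0, so q_N(q_S) = (318 - 2q_S)/4.
The leader anticipates this reaction. Substituting into P = 344 - 2Q gives P = 185 - q_S, so π_S = (185 - q_S)q_S - 104q_S.
The leader's first-order condition 81 - 2q_S = 0 yields q_S = 81/2.
Then q_N = (318 - 2·(81/2))/4 = 237/4.
Price P = 344 - 2·(399/4) = 289/2.
Solace's profit: (289/2 - 104)·(81/2) = 1640.2500.

1640.25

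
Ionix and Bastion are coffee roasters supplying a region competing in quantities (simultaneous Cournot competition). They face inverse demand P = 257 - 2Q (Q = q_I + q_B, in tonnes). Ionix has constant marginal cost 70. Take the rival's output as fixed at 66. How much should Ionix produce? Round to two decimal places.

With the rival's output fixed at 66, Ionix's profit is π_I = (257 - 2·66 - 2q_I)q_I - (70q_I) = (125 - 2q_I)q_I - (70q_I).
∂π_I/∂q_I = 55 - 4q_I = 0, so q_I = 55/4.

13.75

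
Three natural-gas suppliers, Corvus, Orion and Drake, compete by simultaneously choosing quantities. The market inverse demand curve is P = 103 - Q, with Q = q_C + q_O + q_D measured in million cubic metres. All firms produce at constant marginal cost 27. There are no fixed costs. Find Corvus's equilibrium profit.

361

A representative firm's profit is π_i = q_i(103 - Q) - 27q_i.
Setting ∂π_i/∂q_i = 0 with rivals' quantities fixed: 76 - 2q_i - Σ_{j≠i} q_j = 0.
By symmetry each firm produces the same amount; substituting Σ_{j≠i} q_j = 2q_i yields q_i = 76/4 = 19.
Price P = 103 - 57 = 46.
Corvus's profit: (46 - 27)·19 = 361.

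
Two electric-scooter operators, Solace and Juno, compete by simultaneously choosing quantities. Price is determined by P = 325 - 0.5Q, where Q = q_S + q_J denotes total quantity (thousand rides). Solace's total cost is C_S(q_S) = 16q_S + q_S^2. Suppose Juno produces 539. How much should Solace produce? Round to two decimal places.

13.17

With the rival's output fixed at 539, Solace's profit is π_S = (325 - (1/2)·539 - (1/2)q_S)q_S - (16q_S + q_S²) = (111/2 - (1/2)q_S)q_S - (16q_S + q_S²).
∂π_S/∂q_S = 79/2 - 3q_S = 0, so q_S = 79/6.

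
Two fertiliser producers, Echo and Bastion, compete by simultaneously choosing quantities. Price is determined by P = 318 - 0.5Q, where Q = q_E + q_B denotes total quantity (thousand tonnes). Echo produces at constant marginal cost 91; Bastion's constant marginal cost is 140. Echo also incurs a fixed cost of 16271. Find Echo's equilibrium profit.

657

Echo's profit: π_E = (318 - 0.5Q)q_E - (91q_E). Setting ∂π_E/∂q_E = 0: 227 - q_E - (1/2)(q_B) = 0.
Bastion's profit: π_B = (318 - 0.5Q)q_B - (140q_B). Setting ∂π_B/∂q_B = 0: 178 - q_B - (1/2)(q_E) = 0.
Best responses: q_E = (227 - (1/2)q_B), q_B = (178 - (1/2)q_E).
Substituting one into the other gives q_E = 184 and q_B = 86.
Price P = 318 - (1/2)·270 = 183.
Echo's profit: (183 - 91)·184 - 16271 = 657.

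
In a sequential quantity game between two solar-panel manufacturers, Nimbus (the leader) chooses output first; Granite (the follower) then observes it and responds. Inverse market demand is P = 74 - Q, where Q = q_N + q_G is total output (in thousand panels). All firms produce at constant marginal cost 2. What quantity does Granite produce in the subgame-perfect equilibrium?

Solve by backward induction. Given q_N, the follower Granite maximises π_G = (74 - q_N - q_G)q_G - 2q_G.
Setting the follower's marginal profit to zero, 72 - q_N - 2q_G = 0, i.e. q_G = (72 - q_N)/2.
The leader anticipates this reaction. Substituting into P = 74 - Q gives P = 38 - (1/2)q_N, so π_N = (38 - (1/2)q_N)q_N - 2q_N.
Maximising: ∂π_N/∂q_N = 36 - q_N = 0, giving q_N = 36.
Then q_G = (72 - 36)/2 = 18.

18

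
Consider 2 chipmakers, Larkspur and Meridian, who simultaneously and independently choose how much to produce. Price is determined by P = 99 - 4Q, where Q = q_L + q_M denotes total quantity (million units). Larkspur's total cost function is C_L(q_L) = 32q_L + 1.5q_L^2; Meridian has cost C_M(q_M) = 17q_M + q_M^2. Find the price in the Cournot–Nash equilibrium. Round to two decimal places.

Larkspur's profit: π_L = (99 - 4Q)q_L - (32q_L + (3/2)q_L²). Setting ∂π_L/∂q_L = 0: 67 - 11q_L - 4(q_M) = 0.
Meridian's profit: π_M = (99 - 4Q)q_M - (17q_M + q_M²). Setting ∂π_M/∂q_M = 0: 82 - 10q_M - 4(q_L) = 0.
Rearranging gives the reaction functions q_L = (67 - 4q_M)/11 and q_M = (82 - 4q_L)/10.
Substituting one into the other gives q_L = 171/47 and q_M = 317/47.
Total output Q = 488/47, so price P = 99 - 4·(488/47) = 57.4681.

57.47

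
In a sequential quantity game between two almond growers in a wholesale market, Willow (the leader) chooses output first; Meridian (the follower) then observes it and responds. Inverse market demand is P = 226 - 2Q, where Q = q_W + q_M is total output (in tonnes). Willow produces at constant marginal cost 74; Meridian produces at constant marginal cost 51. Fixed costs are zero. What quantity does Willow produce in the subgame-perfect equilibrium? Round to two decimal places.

32.25

Solve by backward induction. Given q_W, the follower Meridian maximises π_M = (226 - 2q_W - 2q_M)q_M - 51q_M.
Follower FOC: 175 - 2q_W - 4q_M = 0, so q_M(q_W) = (175 - 2q_W)/4.
The leader anticipates this reaction. Substituting into P = 226 - 2Q gives P = 277/2 - q_W, so π_W = (277/2 - q_W)q_W - 74q_W.
The leader's first-order condition 129/2 - 2q_W = 0 yields q_W = 129/4.
Then q_M = (175 - 2·(129/4))/4 = 221/8.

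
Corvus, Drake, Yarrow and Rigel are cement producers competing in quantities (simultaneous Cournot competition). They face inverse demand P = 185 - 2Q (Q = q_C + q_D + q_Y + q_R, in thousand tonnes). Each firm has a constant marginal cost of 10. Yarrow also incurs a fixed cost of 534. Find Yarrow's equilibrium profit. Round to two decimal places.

A representative firm's profit is π_i = q_i(185 - 2Q) - 10q_i.
First-order condition (treating rivals' output as given): 175 - 4q_i - 2·Σ_{j≠i} q_j = 0.
By symmetry each firm produces the same amount; substituting Σ_{j≠i} q_j = 3q_i yields q_i = 175/10 = 35/2.
Price P = 185 - 2·70 = 45.
Yarrow's profit: (45 - 10)·(35/2) - 534 = 157/2.

78.50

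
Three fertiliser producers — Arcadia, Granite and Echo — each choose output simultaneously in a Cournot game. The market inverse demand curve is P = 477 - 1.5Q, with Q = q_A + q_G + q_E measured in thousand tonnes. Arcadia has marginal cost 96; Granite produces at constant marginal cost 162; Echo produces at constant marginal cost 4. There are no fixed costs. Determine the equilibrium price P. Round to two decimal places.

Arcadia's profit: π_A = (477 - 1.5Q)q_A - (96q_A). Setting ∂π_A/∂q_A = 0: 381 - 3q_A - (3/2)(q_G + q_E) = 0.
Granite's first-order condition: 315 - 3q_G - (3/2)(q_A + q_E) = 0.
Echo's profit: π_E = (477 - 1.5Q)q_E - (4q_E). Setting ∂π_E/∂q_E = 0: 473 - 3q_E - (3/2)(q_A + q_G) = 0.
Adding the 3 first-order conditions: 1169 − 6Q = 0, so Q = 1169/6.
Back-substituting: q_A = (381 − 1169/4)/(3/2) = 355/6, q_G = (315 − 1169/4)/(3/2) = 91/6, q_E = (473 − 1169/4)/(3/2) = 241/2.
Total output Q = 1169/6, so price P = 477 - (3/2)·(1169/6) = 739/4.

184.75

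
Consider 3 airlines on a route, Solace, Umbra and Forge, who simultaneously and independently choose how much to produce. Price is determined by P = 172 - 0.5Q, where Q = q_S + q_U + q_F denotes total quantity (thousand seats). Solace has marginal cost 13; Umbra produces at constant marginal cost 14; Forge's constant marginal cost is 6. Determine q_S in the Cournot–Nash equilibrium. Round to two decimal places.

Solace's profit: π_S = (172 - 0.5Q)q_S - (13q_S). Setting ∂π_S/∂q_S = 0: 159 - q_S - (1/2)(q_U + q_F) = 0.
Umbra's first-order condition: 158 - q_U - (1/2)(q_S + q_F) = 0.
Forge's first-order condition: 166 - q_F - (1/2)(q_S + q_U) = 0.
Adding the 3 conditions: 483 − Q − Q = 0, i.e. Q = 483/2.
Back-substituting: q_S = (159 − 483/4)/(1/2) = 153/2, q_U = (158 − 483/4)/(1/2) = 149/2, q_F = (166 − 483/4)/(1/2) = 181/2.

76.50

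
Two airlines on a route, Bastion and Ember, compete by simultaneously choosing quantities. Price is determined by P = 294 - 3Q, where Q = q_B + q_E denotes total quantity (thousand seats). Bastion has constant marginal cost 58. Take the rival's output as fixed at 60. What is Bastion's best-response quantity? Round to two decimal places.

9.33

With the rival's output fixed at 60, Bastion's profit is π_B = (294 - 3·60 - 3q_B)q_B - (58q_B) = (114 - 3q_B)q_B - (58q_B).
∂π_B/∂q_B = 56 - 6q_B = 0, so q_B = 28/3.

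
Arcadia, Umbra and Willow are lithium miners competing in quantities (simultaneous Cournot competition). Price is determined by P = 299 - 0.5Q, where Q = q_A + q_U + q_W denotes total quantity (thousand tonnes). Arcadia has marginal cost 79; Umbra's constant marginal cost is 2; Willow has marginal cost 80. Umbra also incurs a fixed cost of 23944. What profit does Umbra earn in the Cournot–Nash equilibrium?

1594

Arcadia's profit: π_A = (299 - 0.5Q)q_A - (79q_A). Setting ∂π_A/∂q_A = 0: 220 - q_A - (1/2)(q_U + q_W) = 0.
Umbra's first-order condition: 297 - q_U - (1/2)(q_A + q_W) = 0.
Willow's profit: π_W = (299 - 0.5Q)q_W - (80q_W). Setting ∂π_W/∂q_W = 0: 219 - q_W - (1/2)(q_A + q_U) = 0.
Summing all 3 equations gives 736 − 2Q = 0, hence Q = 368.
Back-substituting: q_A = (220 − 184)/(1/2) = 72, q_U = (297 − 184)/(1/2) = 226, q_W = (219 − 184)/(1/2) = 70.
Price P = 299 - (1/2)·368 = 115.
Umbra's profit: (115 - 2)·226 - 23944 = 1594.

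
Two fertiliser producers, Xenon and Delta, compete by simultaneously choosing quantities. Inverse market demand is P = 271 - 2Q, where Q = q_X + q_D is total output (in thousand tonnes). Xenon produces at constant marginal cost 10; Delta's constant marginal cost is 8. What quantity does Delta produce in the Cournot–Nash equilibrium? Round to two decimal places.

Xenon's profit: π_X = (271 - 2Q)q_X - (10q_X). Setting ∂π_X/∂q_X = 0: 261 - 4q_X - 2(q_D) = 0.
Delta's first-order condition: 263 - 4q_D - 2(q_X) = 0.
Best responses: q_X = (261 - 2q_D)/4, q_D = (263 - 2q_X)/4.
Solving the pair: q_X = 259/6, q_D = 265/6.

44.17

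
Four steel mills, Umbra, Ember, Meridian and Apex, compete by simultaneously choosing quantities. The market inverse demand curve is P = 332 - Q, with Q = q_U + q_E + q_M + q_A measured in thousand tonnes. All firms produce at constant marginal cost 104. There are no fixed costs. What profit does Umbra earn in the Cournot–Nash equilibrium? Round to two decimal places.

Each firm earns π_i = (332 - Q)q_i - 104q_i.
Setting ∂π_i/∂q_i = 0 with rivals' quantities fixed: 228 - 2q_i - Σ_{j≠i} q_j = 0.
By symmetry each firm produces the same amount; substituting Σ_{j≠i} q_j = 3q_i yields q_i = 228/5.
Price P = 332 - 912/5 = 748/5.
Umbra's profit: (748/5 - 104)·(228/5) = 2079.3600.

2079.36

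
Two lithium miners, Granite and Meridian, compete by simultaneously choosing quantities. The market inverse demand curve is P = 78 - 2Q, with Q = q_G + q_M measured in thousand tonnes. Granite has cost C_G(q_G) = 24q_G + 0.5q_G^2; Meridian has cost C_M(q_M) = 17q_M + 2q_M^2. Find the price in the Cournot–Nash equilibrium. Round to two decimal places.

49.83

Granite's profit: π_G = (78 - 2Q)q_G - (24q_G + (1/2)q_G²). Setting ∂π_G/∂q_G = 0: 54 - 5q_G - 2(q_M) = 0.
Meridian's profit: π_M = (78 - 2Q)q_M - (17q_M + 2q_M²). Setting ∂π_M/∂q_M = 0: 61 - 8q_M - 2(q_G) = 0.
Rearranging gives the reaction functions q_G = (54 - 2q_M)/5 and q_M = (61 - 2q_G)/8.
Substituting one into the other gives q_G = 155/18 and q_M = 197/36.
Total output Q = 169/12, so price P = 78 - 2·(169/12) = 299/6.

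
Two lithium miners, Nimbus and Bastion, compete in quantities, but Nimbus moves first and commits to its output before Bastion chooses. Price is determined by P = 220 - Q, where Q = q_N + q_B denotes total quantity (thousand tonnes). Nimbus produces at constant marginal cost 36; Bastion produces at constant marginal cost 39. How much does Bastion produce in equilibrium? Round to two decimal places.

Solve by backward induction. Given q_N, the follower Bastion maximises π_B = (220 - q_N - q_B)q_B - 39q_B.
∂π_B/∂q_B = 181 - q_N - 2q_B = 0 gives the reaction function q_B = (181 - q_N)/2.
Nimbus substitutes q_B(q_N) into its own profit: π_N = q_N(220 - q_N - (181 - q_N)/2) - 36q_N = (259/2 - (1/2)q_N)q_N - 36q_N.
Leader FOC: 187/2 - q_N = 0, so q_N = 187/2.
Then q_B = (181 - 187/2)/2 = 175/4.

43.75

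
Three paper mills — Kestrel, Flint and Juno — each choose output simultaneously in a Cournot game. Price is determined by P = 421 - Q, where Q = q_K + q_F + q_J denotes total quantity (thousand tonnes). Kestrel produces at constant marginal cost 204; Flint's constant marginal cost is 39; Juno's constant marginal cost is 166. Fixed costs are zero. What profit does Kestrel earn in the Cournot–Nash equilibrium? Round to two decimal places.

Kestrel's profit: π_K = (421 - Q)q_K - (204q_K). Setting ∂π_K/∂q_K = 0: 217 - 2q_K - (q_F + q_J) = 0.
Flint's profit: π_F = (421 - Q)q_F - (39q_F). Setting ∂π_F/∂q_F = 0: 382 - 2q_F - (q_K + q_J) = 0.
Juno's first-order condition: 255 - 2q_J - (q_K + q_F) = 0.
Adding the 3 conditions: 854 − 2Q − 2Q = 0, i.e. Q = 427/2.
Back-substituting: q_K = (217 − 427/2) = 7/2, q_F = (382 − 427/2) = 337/2, q_J = (255 − 427/2) = 83/2.
Price P = 421 - 427/2 = 415/2.
Kestrel's profit: (415/2 - 204)·(7/2) = 49/4.

12.25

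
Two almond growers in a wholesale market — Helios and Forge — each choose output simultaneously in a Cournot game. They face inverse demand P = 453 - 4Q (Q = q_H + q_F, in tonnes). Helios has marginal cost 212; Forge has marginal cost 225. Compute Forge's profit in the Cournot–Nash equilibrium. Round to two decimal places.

Helios's profit: π_H = (453 - 4Q)q_H - (212q_H). Setting ∂π_H/∂q_H = 0: 241 - 8q_H - 4(q_F) = 0.
Forge's profit: π_F = (453 - 4Q)q_F - (225q_F). Setting ∂π_F/∂q_F = 0: 228 - 8q_F - 4(q_H) = 0.
So q_H = (241 - 4q_F)/8 and q_F = (228 - 4q_H)/8.
Solving the pair: q_H = 127/6, q_F = 215/12.
Price P = 453 - 4·(469/12) = 890/3.
Forge's profit: (890/3 - 225)·(215/12) = 1284.0278.

1284.03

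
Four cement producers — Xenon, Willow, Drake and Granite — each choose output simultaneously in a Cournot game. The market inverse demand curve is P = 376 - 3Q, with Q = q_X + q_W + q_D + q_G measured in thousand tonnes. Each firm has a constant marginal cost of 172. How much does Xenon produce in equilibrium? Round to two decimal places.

Each firm earns π_i = (376 - 3Q)q_i - 172q_i.
First-order condition (treating rivals' output as given): 204 - 6q_i - 3·Σ_{j≠i} q_j = 0.
By symmetry each firm produces the same amount; substituting Σ_{j≠i} q_j = 3q_i yields q_i = 204/15 = 68/5.

13.60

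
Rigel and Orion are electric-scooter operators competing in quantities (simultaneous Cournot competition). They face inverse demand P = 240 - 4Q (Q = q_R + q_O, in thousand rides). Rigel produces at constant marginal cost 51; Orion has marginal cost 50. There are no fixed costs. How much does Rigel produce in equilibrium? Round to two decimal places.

Rigel's profit: π_R = (240 - 4Q)q_R - (51q_R). Setting ∂π_R/∂q_R = 0: 189 - 8q_R - 4(q_O) = 0.
Orion's profit: π_O = (240 - 4Q)q_O - (50q_O). Setting ∂π_O/∂q_O = 0: 190 - 8q_O - 4(q_R) = 0.
Best responses: q_R = (189 - 4q_O)/8, q_O = (190 - 4q_R)/8.
Substituting one into the other gives q_R = 47/3 and q_O = 191/12.

15.67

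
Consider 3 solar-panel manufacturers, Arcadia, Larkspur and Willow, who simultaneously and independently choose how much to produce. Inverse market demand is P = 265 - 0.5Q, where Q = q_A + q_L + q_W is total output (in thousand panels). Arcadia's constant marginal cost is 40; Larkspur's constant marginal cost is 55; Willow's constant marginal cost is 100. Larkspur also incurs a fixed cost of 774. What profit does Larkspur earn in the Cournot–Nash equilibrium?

6426

Arcadia's profit: π_A = (265 - 0.5Q)q_A - (40q_A). Setting ∂π_A/∂q_A = 0: 225 - q_A - (1/2)(q_L + q_W) = 0.
Larkspur's profit: π_L = (265 - 0.5Q)q_L - (55q_L). Setting ∂π_L/∂q_L = 0: 210 - q_L - (1/2)(q_A + q_W) = 0.
Willow's first-order condition: 165 - q_W - (1/2)(q_A + q_L) = 0.
Summing all 3 equations gives 600 − 2Q = 0, hence Q = 300.
Back-substituting: q_A = (225 − 150)/(1/2) = 150, q_L = (210 − 150)/(1/2) = 120, q_W = (165 − 150)/(1/2) = 30.
Price P = 265 - (1/2)·300 = 115.
Larkspur's profit: (115 - 55)·120 - 774 = 6426.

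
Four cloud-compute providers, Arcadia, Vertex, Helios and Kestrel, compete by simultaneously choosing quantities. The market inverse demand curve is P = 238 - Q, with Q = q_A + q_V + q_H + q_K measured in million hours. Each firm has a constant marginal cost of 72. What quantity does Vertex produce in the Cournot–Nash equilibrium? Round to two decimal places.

33.20

A representative firm's profit is π_i = q_i(238 - Q) - 72q_i.
First-order condition (treating rivals' output as given): 166 - 2q_i - Σ_{j≠i} q_j = 0.
By symmetry each firm produces the same amount; substituting Σ_{j≠i} q_j = 3q_i yields q_i = 166/5.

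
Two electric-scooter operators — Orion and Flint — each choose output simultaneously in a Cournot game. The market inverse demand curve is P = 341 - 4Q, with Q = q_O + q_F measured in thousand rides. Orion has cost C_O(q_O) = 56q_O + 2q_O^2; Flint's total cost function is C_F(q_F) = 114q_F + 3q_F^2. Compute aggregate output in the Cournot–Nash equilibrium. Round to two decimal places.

30.70

Orion's profit: π_O = (341 - 4Q)q_O - (56q_O + 2q_O²). Setting ∂π_O/∂q_O = 0: 285 - 12q_O - 4(q_F) = 0.
Flint's first-order condition: 227 - 14q_F - 4(q_O) = 0.
So q_O = (285 - 4q_F)/12 and q_F = (227 - 4q_O)/14.
Solving the pair: q_O = 1541/76, q_F = 198/19.
Total output Q = 1541/76 + 198/19 = 30.6974.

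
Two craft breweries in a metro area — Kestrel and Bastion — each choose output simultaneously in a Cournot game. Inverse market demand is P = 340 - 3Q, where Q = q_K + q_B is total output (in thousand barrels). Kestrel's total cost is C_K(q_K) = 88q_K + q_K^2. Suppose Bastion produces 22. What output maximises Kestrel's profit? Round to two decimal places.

With the rival's output fixed at 22, Kestrel's profit is π_K = (340 - 3·22 - 3q_K)q_K - (88q_K + q_K²) = (274 - 3q_K)q_K - (88q_K + q_K²).
∂π_K/∂q_K = 186 - 8q_K = 0, so q_K = 93/4.

23.25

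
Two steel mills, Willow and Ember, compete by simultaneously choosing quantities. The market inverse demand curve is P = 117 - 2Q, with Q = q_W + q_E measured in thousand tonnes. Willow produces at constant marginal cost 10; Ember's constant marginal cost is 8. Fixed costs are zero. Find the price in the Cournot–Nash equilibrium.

Willow's profit: π_W = (117 - 2Q)q_W - (10q_W). Setting ∂π_W/∂q_W = 0: 107 - 4q_W - 2(q_E) = 0.
Ember's first-order condition: 109 - 4q_E - 2(q_W) = 0.
So q_W = (107 - 2q_E)/4 and q_E = (109 - 2q_W)/4.
Solving the pair: q_W = 35/2, q_E = 37/2.
Total output Q = 36, so price P = 117 - 2·36 = 45.

45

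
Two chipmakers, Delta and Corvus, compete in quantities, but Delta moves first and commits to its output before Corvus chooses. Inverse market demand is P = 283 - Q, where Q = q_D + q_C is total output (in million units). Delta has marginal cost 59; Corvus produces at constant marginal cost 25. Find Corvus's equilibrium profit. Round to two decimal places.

The follower Corvus best-responds to any q_D: π_C = (283 - Q)q_C - 25q_C.
Follower FOC: 258 - q_D - 2q_C = 0, so q_C(q_D) = (258 - q_D)/2.
Delta substitutes q_C(q_D) into its own profit: π_D = q_D(283 - q_D - (258 - q_D)/2) - 59q_D = (154 - (1/2)q_D)q_D - 59q_D.
Maximising: ∂π_D/∂q_D = 95 - q_D = 0, giving q_D = 95.
Then q_C = (258 - 95)/2 = 163/2.
Price P = 283 - 353/2 = 213/2.
Corvus's profit: (213/2 - 25)·(163/2) = 6642.2500.

6642.25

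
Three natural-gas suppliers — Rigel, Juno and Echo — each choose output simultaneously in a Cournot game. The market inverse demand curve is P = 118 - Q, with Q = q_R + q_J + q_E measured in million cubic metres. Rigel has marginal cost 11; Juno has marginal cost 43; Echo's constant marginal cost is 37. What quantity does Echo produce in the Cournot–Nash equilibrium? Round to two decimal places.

Rigel's profit: π_R = (118 - Q)q_R - (11q_R). Setting ∂π_R/∂q_R = 0: 107 - 2q_R - (q_J + q_E) = 0.
Juno's first-order condition: 75 - 2q_J - (q_R + q_E) = 0.
Echo's profit: π_E = (118 - Q)q_E - (37q_E). Setting ∂π_E/∂q_E = 0: 81 - 2q_E - (q_R + q_J) = 0.
Adding the 3 first-order conditions: 263 − 4Q = 0, so Q = 263/4.
Back-substituting: q_R = (107 − 263/4) = 165/4, q_J = (75 − 263/4) = 37/4, q_E = (81 − 263/4) = 61/4.

15.25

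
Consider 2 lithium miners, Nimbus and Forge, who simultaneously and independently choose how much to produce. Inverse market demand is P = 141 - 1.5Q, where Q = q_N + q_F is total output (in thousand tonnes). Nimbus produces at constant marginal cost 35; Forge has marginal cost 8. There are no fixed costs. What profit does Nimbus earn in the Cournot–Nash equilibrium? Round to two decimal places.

462.30

Nimbus's profit: π_N = (141 - 1.5Q)q_N - (35q_N). Setting ∂π_N/∂q_N = 0: 106 - 3q_N - (3/2)(q_F) = 0.
Forge's profit: π_F = (141 - 1.5Q)q_F - (8q_F). Setting ∂π_F/∂q_F = 0: 133 - 3q_F - (3/2)(q_N) = 0.
Best responses: q_N = (106 - (3/2)q_F)/3, q_F = (133 - (3/2)q_N)/3.
Solving the pair: q_N = 158/9, q_F = 320/9.
Price P = 141 - (3/2)·(478/9) = 184/3.
Nimbus's profit: (184/3 - 35)·(158/9) = 462.2963.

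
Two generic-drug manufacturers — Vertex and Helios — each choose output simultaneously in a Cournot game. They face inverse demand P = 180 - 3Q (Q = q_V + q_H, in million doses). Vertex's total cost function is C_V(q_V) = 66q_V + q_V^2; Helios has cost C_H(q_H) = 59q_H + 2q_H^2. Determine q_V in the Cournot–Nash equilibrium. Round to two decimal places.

Vertex's profit: π_V = (180 - 3Q)q_V - (66q_V + q_V²). Setting ∂π_V/∂q_V = 0: 114 - 8q_V - 3(q_H) = 0.
Helios's profit: π_H = (180 - 3Q)q_H - (59q_H + 2q_H²). Setting ∂π_H/∂q_H = 0: 121 - 10q_H - 3(q_V) = 0.
Best responses: q_V = (114 - 3q_H)/8, q_H = (121 - 3q_V)/10.
Solving the pair: q_V = 777/71, q_H = 626/71.

10.94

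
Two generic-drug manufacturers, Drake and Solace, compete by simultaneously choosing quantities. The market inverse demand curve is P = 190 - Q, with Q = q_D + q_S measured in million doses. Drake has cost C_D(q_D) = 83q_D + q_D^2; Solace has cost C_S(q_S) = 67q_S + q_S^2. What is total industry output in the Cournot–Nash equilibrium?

46

Drake's profit: π_D = (190 - Q)q_D - (83q_D + q_D²). Setting ∂π_D/∂q_D = 0: 107 - 4q_D - (q_S) = 0.
Solace's profit: π_S = (190 - Q)q_S - (67q_S + q_S²). Setting ∂π_S/∂q_S = 0: 123 - 4q_S - (q_D) = 0.
Rearranging gives the reaction functions q_D = (107 - q_S)/4 and q_S = (123 - q_D)/4.
Substituting one into the other gives q_D = 61/3 and q_S = 77/3.
Total output Q = 61/3 + 77/3 = 46.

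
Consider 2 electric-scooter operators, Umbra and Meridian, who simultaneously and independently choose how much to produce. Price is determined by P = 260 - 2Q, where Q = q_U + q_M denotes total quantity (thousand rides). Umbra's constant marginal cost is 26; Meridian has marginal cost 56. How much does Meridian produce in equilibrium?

Umbra's profit: π_U = (260 - 2Q)q_U - (26q_U). Setting ∂π_U/∂q_U = 0: 234 - 4q_U - 2(q_M) = 0.
Meridian's profit: π_M = (260 - 2Q)q_M - (56q_M). Setting ∂π_M/∂q_M = 0: 204 - 4q_M - 2(q_U) = 0.
Rearranging gives the reaction functions q_U = (234 - 2q_M)/4 and q_M = (204 - 2q_U)/4.
Substituting one into the other gives q_U = 44 and q_M = 29.

29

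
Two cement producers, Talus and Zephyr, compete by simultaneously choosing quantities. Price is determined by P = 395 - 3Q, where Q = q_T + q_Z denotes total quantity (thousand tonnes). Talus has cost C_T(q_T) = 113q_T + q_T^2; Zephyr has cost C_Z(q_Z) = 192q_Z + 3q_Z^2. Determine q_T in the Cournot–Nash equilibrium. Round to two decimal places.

31.90

Talus's profit: π_T = (395 - 3Q)q_T - (113q_T + q_T²). Setting ∂π_T/∂q_T = 0: 282 - 8q_T - 3(q_Z) = 0.
Zephyr's first-order condition: 203 - 12q_Z - 3(q_T) = 0.
So q_T = (282 - 3q_Z)/8 and q_Z = (203 - 3q_T)/12.
Substituting one into the other gives q_T = 925/29 and q_Z = 778/87.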